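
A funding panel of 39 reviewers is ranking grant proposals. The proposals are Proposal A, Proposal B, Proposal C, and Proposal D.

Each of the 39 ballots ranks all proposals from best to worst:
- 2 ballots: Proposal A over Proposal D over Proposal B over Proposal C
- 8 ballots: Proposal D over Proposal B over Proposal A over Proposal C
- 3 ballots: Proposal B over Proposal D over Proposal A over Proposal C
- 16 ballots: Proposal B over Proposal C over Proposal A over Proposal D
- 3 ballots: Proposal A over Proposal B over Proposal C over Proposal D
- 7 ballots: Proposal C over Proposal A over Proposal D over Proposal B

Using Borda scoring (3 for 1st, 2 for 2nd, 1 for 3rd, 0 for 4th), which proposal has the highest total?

Proposal A: 2×3 + 8×1 + 3×1 + 16×1 + 3×3 + 7×2 = 56
Proposal B: 2×1 + 8×2 + 3×3 + 16×3 + 3×2 + 7×0 = 81
Proposal C: 2×0 + 8×0 + 3×0 + 16×2 + 3×1 + 7×3 = 56
Proposal D: 2×2 + 8×3 + 3×2 + 16×0 + 3×0 + 7×1 = 41

Proposal B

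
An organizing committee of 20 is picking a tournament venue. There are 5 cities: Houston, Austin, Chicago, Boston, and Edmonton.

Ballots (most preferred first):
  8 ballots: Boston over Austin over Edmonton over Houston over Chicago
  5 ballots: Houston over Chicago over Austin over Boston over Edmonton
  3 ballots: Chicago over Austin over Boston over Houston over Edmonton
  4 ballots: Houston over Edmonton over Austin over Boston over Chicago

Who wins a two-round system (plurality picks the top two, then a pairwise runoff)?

Round 1 first-place votes: Houston 9, Austin 0, Chicago 3, Boston 8, Edmonton 0. Houston and Boston advance.
Runoff: Houston is ranked above Boston on 9 ballots, Boston above Houston on 11.

Boston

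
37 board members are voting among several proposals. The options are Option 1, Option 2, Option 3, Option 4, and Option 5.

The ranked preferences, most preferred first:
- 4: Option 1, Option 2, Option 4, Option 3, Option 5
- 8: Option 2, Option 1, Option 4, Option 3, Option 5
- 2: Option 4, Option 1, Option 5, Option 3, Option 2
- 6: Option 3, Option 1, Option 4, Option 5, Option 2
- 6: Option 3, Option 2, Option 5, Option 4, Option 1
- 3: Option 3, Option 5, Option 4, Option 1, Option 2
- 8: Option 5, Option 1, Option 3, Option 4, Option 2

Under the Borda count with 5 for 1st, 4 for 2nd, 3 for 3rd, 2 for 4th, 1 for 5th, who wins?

Option 1

Option 1: 4×5 + 8×4 + 2×4 + 6×4 + 6×1 + 3×2 + 8×4 = 128
Option 2: 4×4 + 8×5 + 2×1 + 6×1 + 6×4 + 3×1 + 8×1 = 99
Option 3: 4×2 + 8×2 + 2×2 + 6×5 + 6×5 + 3×5 + 8×3 = 127
Option 4: 4×3 + 8×3 + 2×5 + 6×3 + 6×2 + 3×3 + 8×2 = 101
Option 5: 4×1 + 8×1 + 2×3 + 6×2 + 6×3 + 3×4 + 8×5 = 100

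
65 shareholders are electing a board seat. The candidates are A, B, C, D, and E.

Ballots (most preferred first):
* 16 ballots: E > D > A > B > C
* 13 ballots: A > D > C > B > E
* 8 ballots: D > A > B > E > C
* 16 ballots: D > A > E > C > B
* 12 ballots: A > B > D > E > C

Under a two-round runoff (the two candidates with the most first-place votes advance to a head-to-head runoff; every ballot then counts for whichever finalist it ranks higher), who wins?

Round 1 first-place votes: A 25, B 0, C 0, D 24, E 16. A and D advance.
Runoff: A is ranked above D on 25 ballots, D above A on 40.

D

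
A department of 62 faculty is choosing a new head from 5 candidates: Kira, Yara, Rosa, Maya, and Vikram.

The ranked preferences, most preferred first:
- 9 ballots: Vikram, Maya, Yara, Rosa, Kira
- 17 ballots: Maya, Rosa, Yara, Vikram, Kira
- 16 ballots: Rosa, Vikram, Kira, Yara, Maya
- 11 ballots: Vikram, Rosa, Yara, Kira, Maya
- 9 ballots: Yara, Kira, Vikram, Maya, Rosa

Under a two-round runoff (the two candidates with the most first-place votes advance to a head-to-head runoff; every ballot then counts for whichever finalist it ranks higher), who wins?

Vikram

Round 1 first-place votes: Kira 0, Yara 9, Rosa 16, Maya 17, Vikram 20. Vikram and Maya advance.
Runoff: Vikram is ranked above Maya on 45 ballots, Maya above Vikram on 17.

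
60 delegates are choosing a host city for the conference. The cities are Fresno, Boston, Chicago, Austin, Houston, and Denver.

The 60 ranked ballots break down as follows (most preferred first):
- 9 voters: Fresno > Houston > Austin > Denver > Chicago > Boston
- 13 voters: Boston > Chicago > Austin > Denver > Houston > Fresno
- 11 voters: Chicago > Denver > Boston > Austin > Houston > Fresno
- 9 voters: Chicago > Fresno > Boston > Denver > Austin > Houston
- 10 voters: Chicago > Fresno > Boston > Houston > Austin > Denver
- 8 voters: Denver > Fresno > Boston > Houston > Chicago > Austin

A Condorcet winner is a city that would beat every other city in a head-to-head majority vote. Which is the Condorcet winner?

Chicago vs Fresno: 43–17
Chicago vs Boston: 39–21
Chicago vs Austin: 51–9
Chicago vs Houston: 43–17
Chicago vs Denver: 43–17
Chicago beats every other city.

Chicago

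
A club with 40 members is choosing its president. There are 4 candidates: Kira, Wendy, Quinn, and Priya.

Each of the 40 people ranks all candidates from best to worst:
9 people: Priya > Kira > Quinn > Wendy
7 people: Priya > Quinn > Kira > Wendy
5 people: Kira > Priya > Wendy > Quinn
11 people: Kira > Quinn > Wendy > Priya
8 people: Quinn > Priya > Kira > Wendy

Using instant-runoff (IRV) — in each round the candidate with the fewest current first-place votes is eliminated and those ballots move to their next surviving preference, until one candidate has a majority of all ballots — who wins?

Round 1: Kira 16, Wendy 0, Quinn 8, Priya 16. Wendy eliminated.
Round 2: Kira 16, Quinn 8, Priya 16. Quinn eliminated.
Round 3: Kira 16, Priya 24. Priya has a majority (≥21).

Priya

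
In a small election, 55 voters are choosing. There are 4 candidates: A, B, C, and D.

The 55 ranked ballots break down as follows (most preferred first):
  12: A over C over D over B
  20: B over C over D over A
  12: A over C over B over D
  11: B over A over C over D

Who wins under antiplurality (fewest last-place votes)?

Last-place votes: A 20, B 12, C 0, D 23.

C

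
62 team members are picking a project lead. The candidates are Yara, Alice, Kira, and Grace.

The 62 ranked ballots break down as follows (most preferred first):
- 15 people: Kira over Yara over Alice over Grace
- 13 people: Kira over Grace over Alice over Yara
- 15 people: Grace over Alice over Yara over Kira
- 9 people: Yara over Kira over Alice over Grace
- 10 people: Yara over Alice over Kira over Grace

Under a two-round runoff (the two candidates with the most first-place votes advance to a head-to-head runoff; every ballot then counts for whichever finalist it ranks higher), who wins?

Round 1 first-place votes: Yara 19, Alice 0, Kira 28, Grace 15. Kira and Yara advance.
Runoff: Kira is ranked above Yara on 28 ballots, Yara above Kira on 34.

Yara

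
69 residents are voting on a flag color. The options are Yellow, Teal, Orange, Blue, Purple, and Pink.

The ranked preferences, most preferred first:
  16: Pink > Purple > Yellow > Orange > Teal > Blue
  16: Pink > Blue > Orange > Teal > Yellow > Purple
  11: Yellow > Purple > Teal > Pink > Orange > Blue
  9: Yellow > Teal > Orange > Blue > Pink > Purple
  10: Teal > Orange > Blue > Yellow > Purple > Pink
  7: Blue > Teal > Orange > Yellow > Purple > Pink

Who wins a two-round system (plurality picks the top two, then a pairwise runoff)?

Yellow

Round 1 first-place votes: Yellow 20, Teal 10, Orange 0, Blue 7, Purple 0, Pink 32. Pink and Yellow advance.
Runoff: Pink is ranked above Yellow on 32 ballots, Yellow above Pink on 37.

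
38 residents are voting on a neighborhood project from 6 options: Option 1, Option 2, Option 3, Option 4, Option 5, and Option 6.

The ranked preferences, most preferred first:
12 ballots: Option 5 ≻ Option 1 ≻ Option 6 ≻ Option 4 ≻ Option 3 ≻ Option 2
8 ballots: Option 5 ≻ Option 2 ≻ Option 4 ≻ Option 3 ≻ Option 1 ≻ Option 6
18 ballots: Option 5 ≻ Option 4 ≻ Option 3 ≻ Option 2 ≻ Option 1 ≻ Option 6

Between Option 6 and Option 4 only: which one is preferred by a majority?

Option 4

Option 6 is ranked above Option 4 on 12 ballots; Option 4 above Option 6 on 26.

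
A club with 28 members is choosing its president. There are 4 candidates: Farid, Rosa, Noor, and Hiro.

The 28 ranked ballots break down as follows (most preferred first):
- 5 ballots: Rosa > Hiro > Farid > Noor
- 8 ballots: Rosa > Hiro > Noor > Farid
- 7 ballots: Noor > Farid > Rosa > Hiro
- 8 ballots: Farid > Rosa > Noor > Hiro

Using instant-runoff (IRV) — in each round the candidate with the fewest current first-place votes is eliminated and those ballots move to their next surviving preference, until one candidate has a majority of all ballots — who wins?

Farid

Round 1: Farid 8, Rosa 13, Noor 7, Hiro 0. Hiro eliminated.
Round 2: Farid 8, Rosa 13, Noor 7. Noor eliminated.
Round 3: Farid 15, Rosa 13. Farid has a majority (≥15).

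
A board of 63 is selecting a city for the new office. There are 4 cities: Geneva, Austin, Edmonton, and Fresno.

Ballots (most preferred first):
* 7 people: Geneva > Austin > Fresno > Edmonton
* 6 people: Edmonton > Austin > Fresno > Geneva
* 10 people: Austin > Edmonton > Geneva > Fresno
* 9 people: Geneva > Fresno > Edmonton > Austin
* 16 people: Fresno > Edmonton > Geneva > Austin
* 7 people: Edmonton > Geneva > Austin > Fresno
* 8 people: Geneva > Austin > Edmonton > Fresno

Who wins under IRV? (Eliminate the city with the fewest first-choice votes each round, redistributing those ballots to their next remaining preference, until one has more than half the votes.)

Edmonton

Round 1: Geneva 24, Austin 10, Edmonton 13, Fresno 16. Austin eliminated.
Round 2: Geneva 24, Edmonton 23, Fresno 16. Fresno eliminated.
Round 3: Geneva 24, Edmonton 39. Edmonton has a majority (≥32).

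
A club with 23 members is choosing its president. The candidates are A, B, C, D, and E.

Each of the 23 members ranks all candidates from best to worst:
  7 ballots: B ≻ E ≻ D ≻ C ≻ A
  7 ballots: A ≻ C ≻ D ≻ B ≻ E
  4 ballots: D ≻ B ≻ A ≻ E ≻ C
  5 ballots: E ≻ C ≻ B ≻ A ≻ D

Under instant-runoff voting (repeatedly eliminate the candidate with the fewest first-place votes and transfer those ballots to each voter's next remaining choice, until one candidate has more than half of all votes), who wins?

Round 1: A 7, B 7, C 0, D 4, E 5. C eliminated.
Round 2: A 7, B 7, D 4, E 5. D eliminated.
Round 3: A 7, B 11, E 5. E eliminated.
Round 4: A 7, B 16. B has a majority (≥12).

B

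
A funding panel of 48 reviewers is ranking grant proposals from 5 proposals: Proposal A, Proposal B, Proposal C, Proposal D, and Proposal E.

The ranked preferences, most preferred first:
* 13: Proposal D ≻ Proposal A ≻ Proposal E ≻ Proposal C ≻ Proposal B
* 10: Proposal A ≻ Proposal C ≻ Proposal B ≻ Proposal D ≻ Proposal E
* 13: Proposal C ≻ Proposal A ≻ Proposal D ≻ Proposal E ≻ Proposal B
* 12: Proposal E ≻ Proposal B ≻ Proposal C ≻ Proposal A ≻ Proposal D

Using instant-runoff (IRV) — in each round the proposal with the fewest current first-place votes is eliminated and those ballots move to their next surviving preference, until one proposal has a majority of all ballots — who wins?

Proposal C

Round 1: Proposal A 10, Proposal B 0, Proposal C 13, Proposal D 13, Proposal E 12. Proposal B eliminated.
Round 2: Proposal A 10, Proposal C 13, Proposal D 13, Proposal E 12. Proposal A eliminated.
Round 3: Proposal C 23, Proposal D 13, Proposal E 12. Proposal E eliminated.
Round 4: Proposal C 35, Proposal D 13. Proposal C has a majority (≥25).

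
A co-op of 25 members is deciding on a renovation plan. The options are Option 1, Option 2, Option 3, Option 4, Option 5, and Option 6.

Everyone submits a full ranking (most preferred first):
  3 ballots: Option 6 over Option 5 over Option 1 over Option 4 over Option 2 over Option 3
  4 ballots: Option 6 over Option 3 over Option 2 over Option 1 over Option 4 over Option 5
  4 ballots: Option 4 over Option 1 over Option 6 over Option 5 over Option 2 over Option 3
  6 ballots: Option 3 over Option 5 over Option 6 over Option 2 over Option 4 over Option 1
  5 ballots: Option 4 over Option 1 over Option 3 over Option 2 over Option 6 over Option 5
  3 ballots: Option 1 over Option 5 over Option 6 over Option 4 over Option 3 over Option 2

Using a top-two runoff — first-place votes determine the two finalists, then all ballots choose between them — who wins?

Round 1 first-place votes: Option 1 3, Option 2 0, Option 3 6, Option 4 9, Option 5 0, Option 6 7. Option 4 and Option 6 advance.
Runoff: Option 4 is ranked above Option 6 on 9 ballots, Option 6 above Option 4 on 16.

Option 6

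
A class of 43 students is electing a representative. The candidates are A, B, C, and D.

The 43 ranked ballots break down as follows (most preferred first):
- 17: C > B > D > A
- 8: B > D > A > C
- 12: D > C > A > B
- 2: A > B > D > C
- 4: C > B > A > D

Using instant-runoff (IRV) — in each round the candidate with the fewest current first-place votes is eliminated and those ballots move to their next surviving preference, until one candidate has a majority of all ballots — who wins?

Round 1: A 2, B 8, C 21, D 12. A eliminated.
Round 2: B 10, C 21, D 12. B eliminated.
Round 3: C 21, D 22. D has a majority (≥22).

D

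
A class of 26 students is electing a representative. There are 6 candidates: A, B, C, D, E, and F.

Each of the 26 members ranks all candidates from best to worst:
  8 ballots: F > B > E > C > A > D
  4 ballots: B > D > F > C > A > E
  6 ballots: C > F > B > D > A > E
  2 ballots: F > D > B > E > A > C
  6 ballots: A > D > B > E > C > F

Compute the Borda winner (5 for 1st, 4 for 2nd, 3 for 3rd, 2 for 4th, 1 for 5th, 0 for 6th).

B

A: 8×1 + 4×1 + 6×1 + 2×1 + 6×5 = 50
B: 8×4 + 4×5 + 6×3 + 2×3 + 6×3 = 94
C: 8×2 + 4×2 + 6×5 + 2×0 + 6×1 = 60
D: 8×0 + 4×4 + 6×2 + 2×4 + 6×4 = 60
E: 8×3 + 4×0 + 6×0 + 2×2 + 6×2 = 40
F: 8×5 + 4×3 + 6×4 + 2×5 + 6×0 = 86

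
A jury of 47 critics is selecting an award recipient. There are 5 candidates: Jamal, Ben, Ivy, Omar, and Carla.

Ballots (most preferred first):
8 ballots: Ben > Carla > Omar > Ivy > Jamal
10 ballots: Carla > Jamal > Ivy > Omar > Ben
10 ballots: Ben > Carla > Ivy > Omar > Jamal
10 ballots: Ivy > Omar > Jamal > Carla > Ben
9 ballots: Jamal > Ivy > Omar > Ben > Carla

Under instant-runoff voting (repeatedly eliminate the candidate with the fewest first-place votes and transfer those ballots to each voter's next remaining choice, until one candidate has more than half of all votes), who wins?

Ivy

Round 1: Jamal 9, Ben 18, Ivy 10, Omar 0, Carla 10. Omar eliminated.
Round 2: Jamal 9, Ben 18, Ivy 10, Carla 10. Jamal eliminated.
Round 3: Ben 18, Ivy 19, Carla 10. Carla eliminated.
Round 4: Ben 18, Ivy 29. Ivy has a majority (≥24).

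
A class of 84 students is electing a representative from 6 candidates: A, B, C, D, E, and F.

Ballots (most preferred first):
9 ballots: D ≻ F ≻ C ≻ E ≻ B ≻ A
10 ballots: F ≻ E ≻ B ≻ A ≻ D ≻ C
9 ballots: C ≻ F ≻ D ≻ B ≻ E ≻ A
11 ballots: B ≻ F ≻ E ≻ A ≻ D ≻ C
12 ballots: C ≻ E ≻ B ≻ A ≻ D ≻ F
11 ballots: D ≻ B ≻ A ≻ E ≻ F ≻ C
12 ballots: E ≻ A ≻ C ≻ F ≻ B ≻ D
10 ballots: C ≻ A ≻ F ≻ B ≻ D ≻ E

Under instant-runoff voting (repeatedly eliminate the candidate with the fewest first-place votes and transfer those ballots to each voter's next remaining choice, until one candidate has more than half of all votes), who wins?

E

Round 1: A 0, B 11, C 31, D 20, E 12, F 10. A eliminated.
Round 2: B 11, C 31, D 20, E 12, F 10. F eliminated.
Round 3: B 11, C 31, D 20, E 22. B eliminated.
Round 4: C 31, D 20, E 33. D eliminated.
Round 5: C 40, E 44. E has a majority (≥43).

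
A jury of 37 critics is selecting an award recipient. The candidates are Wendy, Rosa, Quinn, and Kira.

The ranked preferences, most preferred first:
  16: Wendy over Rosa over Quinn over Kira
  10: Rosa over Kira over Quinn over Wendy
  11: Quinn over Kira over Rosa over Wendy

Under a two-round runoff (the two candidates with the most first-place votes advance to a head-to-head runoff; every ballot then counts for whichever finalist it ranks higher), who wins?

Round 1 first-place votes: Wendy 16, Rosa 10, Quinn 11, Kira 0. Wendy and Quinn advance.
Runoff: Wendy is ranked above Quinn on 16 ballots, Quinn above Wendy on 21.

Quinn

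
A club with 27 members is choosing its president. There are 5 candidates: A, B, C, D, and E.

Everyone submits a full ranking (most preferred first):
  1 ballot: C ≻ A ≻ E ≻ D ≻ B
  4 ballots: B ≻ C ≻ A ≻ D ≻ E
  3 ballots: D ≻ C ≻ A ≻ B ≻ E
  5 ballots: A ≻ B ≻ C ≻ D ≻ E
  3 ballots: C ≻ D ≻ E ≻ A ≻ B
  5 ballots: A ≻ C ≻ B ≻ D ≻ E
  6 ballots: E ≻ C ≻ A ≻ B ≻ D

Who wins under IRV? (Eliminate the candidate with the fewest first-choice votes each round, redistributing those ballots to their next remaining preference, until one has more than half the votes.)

C

Round 1: A 10, B 4, C 4, D 3, E 6. D eliminated.
Round 2: A 10, B 4, C 7, E 6. B eliminated.
Round 3: A 10, C 11, E 6. E eliminated.
Round 4: A 10, C 17. C has a majority (≥14).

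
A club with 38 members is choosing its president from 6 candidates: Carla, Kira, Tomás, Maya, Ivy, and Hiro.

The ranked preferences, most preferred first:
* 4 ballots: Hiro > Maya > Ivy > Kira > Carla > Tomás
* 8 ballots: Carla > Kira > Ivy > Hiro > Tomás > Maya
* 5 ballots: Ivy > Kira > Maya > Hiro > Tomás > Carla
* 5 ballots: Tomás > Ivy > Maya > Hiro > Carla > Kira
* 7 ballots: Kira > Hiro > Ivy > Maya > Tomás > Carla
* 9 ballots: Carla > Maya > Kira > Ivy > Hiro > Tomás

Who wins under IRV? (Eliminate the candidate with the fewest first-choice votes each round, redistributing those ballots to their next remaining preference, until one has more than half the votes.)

Ivy

Round 1: Carla 17, Kira 7, Tomás 5, Maya 0, Ivy 5, Hiro 4. Maya eliminated.
Round 2: Carla 17, Kira 7, Tomás 5, Ivy 5, Hiro 4. Hiro eliminated.
Round 3: Carla 17, Kira 7, Tomás 5, Ivy 9. Tomás eliminated.
Round 4: Carla 17, Kira 7, Ivy 14. Kira eliminated.
Round 5: Carla 17, Ivy 21. Ivy has a majority (≥20).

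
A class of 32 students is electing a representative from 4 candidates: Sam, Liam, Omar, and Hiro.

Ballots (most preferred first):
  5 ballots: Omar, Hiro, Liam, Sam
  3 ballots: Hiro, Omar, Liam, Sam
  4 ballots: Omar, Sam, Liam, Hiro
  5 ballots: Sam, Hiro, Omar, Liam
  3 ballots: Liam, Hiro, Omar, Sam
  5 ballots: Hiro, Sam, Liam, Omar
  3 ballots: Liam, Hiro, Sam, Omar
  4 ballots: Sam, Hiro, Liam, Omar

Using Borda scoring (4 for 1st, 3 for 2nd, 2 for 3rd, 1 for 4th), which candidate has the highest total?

Sam: 5×1 + 3×1 + 4×3 + 5×4 + 3×1 + 5×3 + 3×2 + 4×4 = 80
Liam: 5×2 + 3×2 + 4×2 + 5×1 + 3×4 + 5×2 + 3×4 + 4×2 = 71
Omar: 5×4 + 3×3 + 4×4 + 5×2 + 3×2 + 5×1 + 3×1 + 4×1 = 73
Hiro: 5×3 + 3×4 + 4×1 + 5×3 + 3×3 + 5×4 + 3×3 + 4×3 = 96

Hiro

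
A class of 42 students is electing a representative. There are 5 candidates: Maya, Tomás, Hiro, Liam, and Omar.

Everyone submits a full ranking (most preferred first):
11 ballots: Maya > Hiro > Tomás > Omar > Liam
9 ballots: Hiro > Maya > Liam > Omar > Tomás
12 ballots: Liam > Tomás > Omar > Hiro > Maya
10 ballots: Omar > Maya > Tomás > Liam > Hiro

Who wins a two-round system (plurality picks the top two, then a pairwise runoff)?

Round 1 first-place votes: Maya 11, Tomás 0, Hiro 9, Liam 12, Omar 10. Liam and Maya advance.
Runoff: Liam is ranked above Maya on 12 ballots, Maya above Liam on 30.

Maya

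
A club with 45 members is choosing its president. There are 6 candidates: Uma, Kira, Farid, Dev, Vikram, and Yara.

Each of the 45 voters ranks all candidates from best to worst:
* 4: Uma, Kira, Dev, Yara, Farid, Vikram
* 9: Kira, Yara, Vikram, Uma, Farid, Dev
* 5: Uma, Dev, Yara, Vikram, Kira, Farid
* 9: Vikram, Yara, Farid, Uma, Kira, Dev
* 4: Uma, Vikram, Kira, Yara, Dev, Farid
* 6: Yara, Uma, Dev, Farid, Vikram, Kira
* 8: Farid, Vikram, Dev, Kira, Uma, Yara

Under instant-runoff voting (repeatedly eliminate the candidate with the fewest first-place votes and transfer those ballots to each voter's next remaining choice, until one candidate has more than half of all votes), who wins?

Vikram

Round 1: Uma 13, Kira 9, Farid 8, Dev 0, Vikram 9, Yara 6. Dev eliminated.
Round 2: Uma 13, Kira 9, Farid 8, Vikram 9, Yara 6. Yara eliminated.
Round 3: Uma 19, Kira 9, Farid 8, Vikram 9. Farid eliminated.
Round 4: Uma 19, Kira 9, Vikram 17. Kira eliminated.
Round 5: Uma 19, Vikram 26. Vikram has a majority (≥23).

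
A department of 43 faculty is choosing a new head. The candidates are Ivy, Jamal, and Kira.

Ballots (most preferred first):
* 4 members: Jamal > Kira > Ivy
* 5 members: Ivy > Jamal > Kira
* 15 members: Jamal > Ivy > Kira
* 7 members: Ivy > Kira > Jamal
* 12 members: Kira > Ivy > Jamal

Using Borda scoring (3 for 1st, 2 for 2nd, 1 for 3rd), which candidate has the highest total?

Ivy: 4×1 + 5×3 + 15×2 + 7×3 + 12×2 = 94
Jamal: 4×3 + 5×2 + 15×3 + 7×1 + 12×1 = 86
Kira: 4×2 + 5×1 + 15×1 + 7×2 + 12×3 = 78

Ivy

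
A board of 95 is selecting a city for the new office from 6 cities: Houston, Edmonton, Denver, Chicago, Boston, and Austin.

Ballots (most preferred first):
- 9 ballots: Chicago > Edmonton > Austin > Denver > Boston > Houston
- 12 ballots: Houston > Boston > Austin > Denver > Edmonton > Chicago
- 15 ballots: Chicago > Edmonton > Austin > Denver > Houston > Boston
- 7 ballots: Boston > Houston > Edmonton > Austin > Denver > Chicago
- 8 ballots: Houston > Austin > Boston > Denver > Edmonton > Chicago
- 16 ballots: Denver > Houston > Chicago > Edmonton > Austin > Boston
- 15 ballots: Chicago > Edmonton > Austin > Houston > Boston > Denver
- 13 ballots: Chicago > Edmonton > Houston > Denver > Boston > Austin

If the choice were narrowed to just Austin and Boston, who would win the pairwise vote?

Austin

Austin is ranked above Boston on 63 ballots; Boston above Austin on 32.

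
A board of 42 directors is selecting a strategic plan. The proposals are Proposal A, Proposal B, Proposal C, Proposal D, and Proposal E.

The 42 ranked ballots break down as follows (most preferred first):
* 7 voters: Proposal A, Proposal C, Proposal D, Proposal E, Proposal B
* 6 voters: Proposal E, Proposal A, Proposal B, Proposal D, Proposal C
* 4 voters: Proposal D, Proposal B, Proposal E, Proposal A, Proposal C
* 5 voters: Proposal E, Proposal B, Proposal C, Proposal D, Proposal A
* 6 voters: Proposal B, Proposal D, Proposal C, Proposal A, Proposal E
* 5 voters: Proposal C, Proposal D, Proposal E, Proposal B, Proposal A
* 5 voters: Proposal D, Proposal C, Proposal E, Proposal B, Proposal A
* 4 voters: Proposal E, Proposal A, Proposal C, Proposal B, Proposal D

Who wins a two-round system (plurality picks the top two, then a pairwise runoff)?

Round 1 first-place votes: Proposal A 7, Proposal B 6, Proposal C 5, Proposal D 9, Proposal E 15. Proposal E and Proposal D advance.
Runoff: Proposal E is ranked above Proposal D on 15 ballots, Proposal D above Proposal E on 27.

Proposal D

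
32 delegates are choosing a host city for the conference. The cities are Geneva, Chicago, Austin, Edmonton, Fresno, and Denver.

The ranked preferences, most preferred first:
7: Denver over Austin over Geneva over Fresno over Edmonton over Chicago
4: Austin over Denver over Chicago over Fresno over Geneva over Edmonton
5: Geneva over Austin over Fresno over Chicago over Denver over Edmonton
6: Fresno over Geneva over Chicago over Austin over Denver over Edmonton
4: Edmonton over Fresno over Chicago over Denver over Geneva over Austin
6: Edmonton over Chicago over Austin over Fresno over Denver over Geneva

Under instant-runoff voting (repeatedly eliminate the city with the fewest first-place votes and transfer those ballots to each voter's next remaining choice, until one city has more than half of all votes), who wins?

Fresno

Round 1: Geneva 5, Chicago 0, Austin 4, Edmonton 10, Fresno 6, Denver 7. Chicago eliminated.
Round 2: Geneva 5, Austin 4, Edmonton 10, Fresno 6, Denver 7. Austin eliminated.
Round 3: Geneva 5, Edmonton 10, Fresno 6, Denver 11. Geneva eliminated.
Round 4: Edmonton 10, Fresno 11, Denver 11. Edmonton eliminated.
Round 5: Fresno 21, Denver 11. Fresno has a majority (≥17).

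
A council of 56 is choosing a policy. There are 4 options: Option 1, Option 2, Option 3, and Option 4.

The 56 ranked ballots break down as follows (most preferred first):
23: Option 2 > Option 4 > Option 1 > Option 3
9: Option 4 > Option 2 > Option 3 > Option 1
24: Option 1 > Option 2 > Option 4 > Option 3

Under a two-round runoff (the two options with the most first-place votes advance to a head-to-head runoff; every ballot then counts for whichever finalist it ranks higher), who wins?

Option 2

Round 1 first-place votes: Option 1 24, Option 2 23, Option 3 0, Option 4 9. Option 1 and Option 2 advance.
Runoff: Option 1 is ranked above Option 2 on 24 ballots, Option 2 above Option 1 on 32.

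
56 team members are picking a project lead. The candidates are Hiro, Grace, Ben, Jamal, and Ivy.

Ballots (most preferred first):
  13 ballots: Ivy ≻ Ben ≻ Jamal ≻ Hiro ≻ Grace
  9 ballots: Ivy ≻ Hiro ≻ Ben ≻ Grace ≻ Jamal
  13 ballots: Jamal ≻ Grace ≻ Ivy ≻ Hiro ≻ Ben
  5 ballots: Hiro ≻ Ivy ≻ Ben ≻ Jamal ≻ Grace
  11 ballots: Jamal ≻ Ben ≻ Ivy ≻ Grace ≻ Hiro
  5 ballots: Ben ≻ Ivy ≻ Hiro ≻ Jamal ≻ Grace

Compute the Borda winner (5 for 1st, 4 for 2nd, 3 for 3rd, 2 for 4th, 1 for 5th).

Hiro: 13×2 + 9×4 + 13×2 + 5×5 + 11×1 + 5×3 = 139
Grace: 13×1 + 9×2 + 13×4 + 5×1 + 11×2 + 5×1 = 115
Ben: 13×4 + 9×3 + 13×1 + 5×3 + 11×4 + 5×5 = 176
Jamal: 13×3 + 9×1 + 13×5 + 5×2 + 11×5 + 5×2 = 188
Ivy: 13×5 + 9×5 + 13×3 + 5×4 + 11×3 + 5×4 = 222

Ivy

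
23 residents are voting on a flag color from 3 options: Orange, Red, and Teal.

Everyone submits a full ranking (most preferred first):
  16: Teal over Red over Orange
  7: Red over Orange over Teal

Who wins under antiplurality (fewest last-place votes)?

Red

Last-place votes: Orange 16, Red 0, Teal 7.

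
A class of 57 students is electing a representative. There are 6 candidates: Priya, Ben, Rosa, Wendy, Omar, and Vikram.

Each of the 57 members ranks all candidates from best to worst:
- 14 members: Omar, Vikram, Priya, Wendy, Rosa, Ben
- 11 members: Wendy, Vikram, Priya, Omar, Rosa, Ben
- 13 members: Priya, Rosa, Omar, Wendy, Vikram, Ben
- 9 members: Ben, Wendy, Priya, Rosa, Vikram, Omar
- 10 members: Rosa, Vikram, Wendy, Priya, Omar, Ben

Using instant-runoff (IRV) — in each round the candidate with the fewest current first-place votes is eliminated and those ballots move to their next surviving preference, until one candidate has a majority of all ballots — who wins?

Wendy

Round 1: Priya 13, Ben 9, Rosa 10, Wendy 11, Omar 14, Vikram 0. Vikram eliminated.
Round 2: Priya 13, Ben 9, Rosa 10, Wendy 11, Omar 14. Ben eliminated.
Round 3: Priya 13, Rosa 10, Wendy 20, Omar 14. Rosa eliminated.
Round 4: Priya 13, Wendy 30, Omar 14. Wendy has a majority (≥29).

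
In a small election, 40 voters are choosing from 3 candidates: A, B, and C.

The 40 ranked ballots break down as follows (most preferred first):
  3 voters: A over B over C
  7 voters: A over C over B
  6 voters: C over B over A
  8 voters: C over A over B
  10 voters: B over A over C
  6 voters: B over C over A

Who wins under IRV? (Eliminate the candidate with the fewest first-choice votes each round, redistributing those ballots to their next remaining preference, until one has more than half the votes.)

C

Round 1: A 10, B 16, C 14. A eliminated.
Round 2: B 19, C 21. C has a majority (≥21).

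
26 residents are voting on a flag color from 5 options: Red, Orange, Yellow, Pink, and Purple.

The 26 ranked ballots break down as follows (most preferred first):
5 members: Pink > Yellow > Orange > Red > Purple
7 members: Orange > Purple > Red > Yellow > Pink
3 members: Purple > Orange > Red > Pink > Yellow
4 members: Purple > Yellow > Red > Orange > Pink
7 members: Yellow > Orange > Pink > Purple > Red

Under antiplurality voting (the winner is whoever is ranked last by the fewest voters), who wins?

Last-place votes: Red 7, Orange 0, Yellow 3, Pink 11, Purple 5.

Orange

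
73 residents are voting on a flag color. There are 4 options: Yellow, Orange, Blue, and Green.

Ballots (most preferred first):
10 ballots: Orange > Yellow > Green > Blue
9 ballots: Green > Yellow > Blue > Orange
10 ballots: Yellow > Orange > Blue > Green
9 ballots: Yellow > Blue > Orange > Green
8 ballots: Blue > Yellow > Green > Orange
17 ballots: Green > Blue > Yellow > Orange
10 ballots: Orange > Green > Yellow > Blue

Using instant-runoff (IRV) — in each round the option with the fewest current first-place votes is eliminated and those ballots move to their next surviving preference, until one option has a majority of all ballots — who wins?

Round 1: Yellow 19, Orange 20, Blue 8, Green 26. Blue eliminated.
Round 2: Yellow 27, Orange 20, Green 26. Orange eliminated.
Round 3: Yellow 37, Green 36. Yellow has a majority (≥37).

Yellow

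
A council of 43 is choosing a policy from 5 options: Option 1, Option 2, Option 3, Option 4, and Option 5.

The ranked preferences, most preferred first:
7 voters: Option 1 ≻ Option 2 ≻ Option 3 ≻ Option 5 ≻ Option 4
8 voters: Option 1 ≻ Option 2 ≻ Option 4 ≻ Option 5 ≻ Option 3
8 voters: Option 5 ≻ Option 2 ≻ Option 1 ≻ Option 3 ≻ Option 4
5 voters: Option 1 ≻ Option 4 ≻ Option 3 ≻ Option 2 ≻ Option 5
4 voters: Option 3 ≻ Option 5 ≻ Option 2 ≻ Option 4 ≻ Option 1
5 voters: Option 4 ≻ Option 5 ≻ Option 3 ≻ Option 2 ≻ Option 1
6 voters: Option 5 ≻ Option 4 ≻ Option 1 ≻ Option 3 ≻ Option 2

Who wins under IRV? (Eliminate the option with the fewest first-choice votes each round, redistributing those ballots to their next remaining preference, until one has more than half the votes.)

Round 1: Option 1 20, Option 2 0, Option 3 4, Option 4 5, Option 5 14. Option 2 eliminated.
Round 2: Option 1 20, Option 3 4, Option 4 5, Option 5 14. Option 3 eliminated.
Round 3: Option 1 20, Option 4 5, Option 5 18. Option 4 eliminated.
Round 4: Option 1 20, Option 5 23. Option 5 has a majority (≥22).

Option 5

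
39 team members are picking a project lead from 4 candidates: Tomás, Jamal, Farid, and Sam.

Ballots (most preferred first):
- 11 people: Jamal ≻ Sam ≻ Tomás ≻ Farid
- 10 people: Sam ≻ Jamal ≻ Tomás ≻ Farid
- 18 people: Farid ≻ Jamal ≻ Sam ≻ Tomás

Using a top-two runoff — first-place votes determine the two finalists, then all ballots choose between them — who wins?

Round 1 first-place votes: Tomás 0, Jamal 11, Farid 18, Sam 10. Farid and Jamal advance.
Runoff: Farid is ranked above Jamal on 18 ballots, Jamal above Farid on 21.

Jamal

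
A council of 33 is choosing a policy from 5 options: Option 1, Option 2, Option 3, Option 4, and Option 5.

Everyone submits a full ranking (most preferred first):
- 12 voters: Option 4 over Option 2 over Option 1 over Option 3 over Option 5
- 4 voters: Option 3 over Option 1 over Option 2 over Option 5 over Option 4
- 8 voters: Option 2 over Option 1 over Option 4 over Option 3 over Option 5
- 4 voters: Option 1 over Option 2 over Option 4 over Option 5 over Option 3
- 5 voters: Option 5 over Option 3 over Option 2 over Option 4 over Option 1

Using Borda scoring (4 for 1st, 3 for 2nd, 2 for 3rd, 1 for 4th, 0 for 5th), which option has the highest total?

Option 2

Option 1: 12×2 + 4×3 + 8×3 + 4×4 + 5×0 = 76
Option 2: 12×3 + 4×2 + 8×4 + 4×3 + 5×2 = 98
Option 3: 12×1 + 4×4 + 8×1 + 4×0 + 5×3 = 51
Option 4: 12×4 + 4×0 + 8×2 + 4×2 + 5×1 = 77
Option 5: 12×0 + 4×1 + 8×0 + 4×1 + 5×4 = 28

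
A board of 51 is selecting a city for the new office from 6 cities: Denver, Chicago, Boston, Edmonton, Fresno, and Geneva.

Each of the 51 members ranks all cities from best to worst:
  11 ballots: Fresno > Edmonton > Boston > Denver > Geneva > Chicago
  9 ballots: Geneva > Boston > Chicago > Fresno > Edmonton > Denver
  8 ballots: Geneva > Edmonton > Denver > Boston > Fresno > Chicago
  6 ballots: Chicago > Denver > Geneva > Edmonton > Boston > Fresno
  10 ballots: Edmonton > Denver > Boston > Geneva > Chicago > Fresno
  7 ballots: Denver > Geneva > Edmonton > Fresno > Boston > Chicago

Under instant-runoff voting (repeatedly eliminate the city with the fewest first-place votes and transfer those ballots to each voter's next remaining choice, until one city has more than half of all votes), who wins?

Denver

Round 1: Denver 7, Chicago 6, Boston 0, Edmonton 10, Fresno 11, Geneva 17. Boston eliminated.
Round 2: Denver 7, Chicago 6, Edmonton 10, Fresno 11, Geneva 17. Chicago eliminated.
Round 3: Denver 13, Edmonton 10, Fresno 11, Geneva 17. Edmonton eliminated.
Round 4: Denver 23, Fresno 11, Geneva 17. Fresno eliminated.
Round 5: Denver 34, Geneva 17. Denver has a majority (≥26).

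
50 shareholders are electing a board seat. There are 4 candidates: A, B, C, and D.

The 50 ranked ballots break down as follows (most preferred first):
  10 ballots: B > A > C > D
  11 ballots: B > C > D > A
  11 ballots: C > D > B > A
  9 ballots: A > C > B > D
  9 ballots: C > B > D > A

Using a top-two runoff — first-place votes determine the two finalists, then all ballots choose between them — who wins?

Round 1 first-place votes: A 9, B 21, C 20, D 0. B and C advance.
Runoff: B is ranked above C on 21 ballots, C above B on 29.

C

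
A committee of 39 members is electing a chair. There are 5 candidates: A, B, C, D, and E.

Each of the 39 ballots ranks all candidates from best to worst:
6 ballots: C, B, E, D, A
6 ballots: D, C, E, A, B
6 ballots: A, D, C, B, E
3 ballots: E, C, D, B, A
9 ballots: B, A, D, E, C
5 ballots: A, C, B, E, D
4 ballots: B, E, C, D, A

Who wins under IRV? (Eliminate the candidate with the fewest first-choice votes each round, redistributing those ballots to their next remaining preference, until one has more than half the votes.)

Round 1: A 11, B 13, C 6, D 6, E 3. E eliminated.
Round 2: A 11, B 13, C 9, D 6. D eliminated.
Round 3: A 11, B 13, C 15. A eliminated.
Round 4: B 13, C 26. C has a majority (≥20).

C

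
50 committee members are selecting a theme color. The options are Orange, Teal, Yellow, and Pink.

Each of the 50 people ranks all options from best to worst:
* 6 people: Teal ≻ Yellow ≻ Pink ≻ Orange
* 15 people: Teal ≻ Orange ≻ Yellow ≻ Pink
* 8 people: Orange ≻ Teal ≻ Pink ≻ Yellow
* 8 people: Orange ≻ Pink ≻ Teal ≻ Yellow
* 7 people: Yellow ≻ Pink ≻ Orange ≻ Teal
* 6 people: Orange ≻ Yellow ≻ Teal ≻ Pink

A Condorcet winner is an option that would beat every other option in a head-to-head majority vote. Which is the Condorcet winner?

Orange

Orange vs Teal: 29–21
Orange vs Yellow: 37–13
Orange vs Pink: 37–13
Orange beats every other option.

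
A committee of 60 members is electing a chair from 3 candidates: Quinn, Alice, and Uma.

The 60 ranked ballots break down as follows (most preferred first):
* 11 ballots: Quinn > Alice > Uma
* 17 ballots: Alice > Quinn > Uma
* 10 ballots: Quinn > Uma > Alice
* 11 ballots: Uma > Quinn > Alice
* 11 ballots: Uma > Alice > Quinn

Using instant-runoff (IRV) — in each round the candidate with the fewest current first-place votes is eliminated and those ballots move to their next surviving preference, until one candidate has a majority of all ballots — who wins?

Quinn

Round 1: Quinn 21, Alice 17, Uma 22. Alice eliminated.
Round 2: Quinn 38, Uma 22. Quinn has a majority (≥31).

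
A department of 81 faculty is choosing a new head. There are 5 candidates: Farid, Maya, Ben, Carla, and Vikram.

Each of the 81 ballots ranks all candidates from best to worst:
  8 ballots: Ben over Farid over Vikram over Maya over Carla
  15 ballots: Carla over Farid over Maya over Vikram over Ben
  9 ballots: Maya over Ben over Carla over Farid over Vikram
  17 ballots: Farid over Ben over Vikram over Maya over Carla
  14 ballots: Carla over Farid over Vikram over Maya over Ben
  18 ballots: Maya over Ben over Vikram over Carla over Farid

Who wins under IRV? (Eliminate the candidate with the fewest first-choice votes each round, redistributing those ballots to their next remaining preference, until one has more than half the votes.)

Round 1: Farid 17, Maya 27, Ben 8, Carla 29, Vikram 0. Vikram eliminated.
Round 2: Farid 17, Maya 27, Ben 8, Carla 29. Ben eliminated.
Round 3: Farid 25, Maya 27, Carla 29. Farid eliminated.
Round 4: Maya 52, Carla 29. Maya has a majority (≥41).

Maya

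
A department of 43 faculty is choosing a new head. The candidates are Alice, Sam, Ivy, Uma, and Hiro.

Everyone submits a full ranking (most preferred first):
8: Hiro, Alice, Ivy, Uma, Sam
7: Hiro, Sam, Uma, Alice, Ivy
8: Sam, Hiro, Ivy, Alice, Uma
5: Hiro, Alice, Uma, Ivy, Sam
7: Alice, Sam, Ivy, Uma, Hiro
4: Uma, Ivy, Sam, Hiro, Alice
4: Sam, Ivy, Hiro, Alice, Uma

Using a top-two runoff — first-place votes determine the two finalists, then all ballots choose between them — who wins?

Round 1 first-place votes: Alice 7, Sam 12, Ivy 0, Uma 4, Hiro 20. Hiro and Sam advance.
Runoff: Hiro is ranked above Sam on 20 ballots, Sam above Hiro on 23.

Sam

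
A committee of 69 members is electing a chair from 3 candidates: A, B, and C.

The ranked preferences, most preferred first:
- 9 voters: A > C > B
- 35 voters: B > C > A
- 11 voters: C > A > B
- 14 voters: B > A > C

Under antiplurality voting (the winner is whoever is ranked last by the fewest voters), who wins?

Last-place votes: A 35, B 20, C 14.

C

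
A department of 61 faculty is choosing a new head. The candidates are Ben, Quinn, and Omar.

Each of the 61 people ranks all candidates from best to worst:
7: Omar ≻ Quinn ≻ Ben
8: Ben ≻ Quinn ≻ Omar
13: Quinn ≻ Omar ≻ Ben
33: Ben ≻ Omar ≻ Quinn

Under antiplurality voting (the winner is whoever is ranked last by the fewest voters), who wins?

Omar

Last-place votes: Ben 20, Quinn 33, Omar 8.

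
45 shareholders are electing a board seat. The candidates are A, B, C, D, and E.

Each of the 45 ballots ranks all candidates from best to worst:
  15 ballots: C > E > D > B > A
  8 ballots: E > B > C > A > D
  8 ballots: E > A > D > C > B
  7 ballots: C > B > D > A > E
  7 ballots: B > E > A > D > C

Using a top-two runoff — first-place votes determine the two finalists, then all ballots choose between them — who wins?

Round 1 first-place votes: A 0, B 7, C 22, D 0, E 16. C and E advance.
Runoff: C is ranked above E on 22 ballots, E above C on 23.

E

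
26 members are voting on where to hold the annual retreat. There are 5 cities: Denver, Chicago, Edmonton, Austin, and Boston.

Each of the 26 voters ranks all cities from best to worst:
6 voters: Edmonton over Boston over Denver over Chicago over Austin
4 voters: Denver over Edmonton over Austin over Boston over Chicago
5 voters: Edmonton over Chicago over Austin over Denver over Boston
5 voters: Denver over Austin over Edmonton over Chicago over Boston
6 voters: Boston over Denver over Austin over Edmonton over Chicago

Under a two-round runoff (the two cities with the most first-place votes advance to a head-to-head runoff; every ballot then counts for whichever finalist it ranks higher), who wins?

Round 1 first-place votes: Denver 9, Chicago 0, Edmonton 11, Austin 0, Boston 6. Edmonton and Denver advance.
Runoff: Edmonton is ranked above Denver on 11 ballots, Denver above Edmonton on 15.

Denver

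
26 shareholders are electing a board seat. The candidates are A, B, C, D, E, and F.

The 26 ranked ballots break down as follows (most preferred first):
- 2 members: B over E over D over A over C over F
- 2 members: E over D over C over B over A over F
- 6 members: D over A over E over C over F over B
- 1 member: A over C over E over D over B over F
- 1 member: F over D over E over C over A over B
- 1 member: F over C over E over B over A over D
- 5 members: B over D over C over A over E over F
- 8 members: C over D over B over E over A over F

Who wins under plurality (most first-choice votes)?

First-place votes: A 1, B 7, C 8, D 6, E 2, F 2.

C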